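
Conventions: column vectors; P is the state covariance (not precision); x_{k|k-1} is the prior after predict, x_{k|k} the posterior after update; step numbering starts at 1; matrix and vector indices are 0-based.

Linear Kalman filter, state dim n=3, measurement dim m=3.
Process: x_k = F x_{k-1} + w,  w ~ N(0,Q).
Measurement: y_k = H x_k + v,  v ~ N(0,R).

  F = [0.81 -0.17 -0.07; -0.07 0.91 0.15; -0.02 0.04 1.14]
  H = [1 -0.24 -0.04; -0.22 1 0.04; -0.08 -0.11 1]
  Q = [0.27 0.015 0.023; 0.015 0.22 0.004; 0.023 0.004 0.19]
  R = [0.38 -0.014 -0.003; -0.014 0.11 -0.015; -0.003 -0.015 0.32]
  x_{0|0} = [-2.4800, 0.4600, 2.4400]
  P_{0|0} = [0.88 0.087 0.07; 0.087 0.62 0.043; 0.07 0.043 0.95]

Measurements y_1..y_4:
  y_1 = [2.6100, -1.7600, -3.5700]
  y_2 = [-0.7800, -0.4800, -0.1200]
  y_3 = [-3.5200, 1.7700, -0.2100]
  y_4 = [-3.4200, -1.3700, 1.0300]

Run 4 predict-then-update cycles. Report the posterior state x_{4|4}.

step 1: x^-=[-2.2578, 0.9582, 2.8496]  P^-=[0.8391 -0.0706 -0.0119; -0.0706 0.7583 0.2275; -0.0119 0.2275 1.4266]  S=[1.3042 -0.4691 -0.1663; -0.4691 0.9607 0.2065; -0.1663 0.2065 1.7117]  K=[0.6815 0.0630 0.0170; 0.1117 0.8710 -0.0067; 0.0646 0.1571 0.8067]  nu=[5.2118, -3.3289, -6.4948]  x^+=[0.9741, -1.3151, -2.5758]  P^+=[0.2727 0.0559 0.0304; 0.0559 0.1066 0.0006; 0.0304 0.0006 0.2581]
step 2: x^-=[1.1929, -1.6513, -3.0084]  P^-=[0.4344 0.0260 0.0273; 0.0260 0.3078 0.0494; 0.0273 0.0494 0.5243]  S=[0.8193 -0.1580 -0.0372; -0.1580 0.4317 0.0214; -0.0372 0.0214 0.8360]  K=[0.5284 0.0343 0.0103; 0.0807 0.7339 0.0009; 0.0475 0.1359 0.6166]  nu=[-2.4895, 1.5540, 2.8022]  x^+=[-0.0404, -0.7093, -1.1874]  P^+=[0.2112 0.0418 0.0227; 0.0418 0.0887 0.0021; 0.0227 0.0021 0.1972]
step 3: x^-=[0.1709, -0.8207, -1.3812]  P^-=[0.3981 0.0212 0.0253; 0.0212 0.2937 0.0407; 0.0253 0.0407 0.4456]  S=[0.7843 -0.1512 -0.0311; -0.1512 0.4172 0.0112; -0.0311 0.0112 0.7591]  K=[0.5052 0.0262 0.0086; 0.0747 0.7238 0.0012; 0.0446 0.1276 0.5784]  nu=[-3.9432, 2.6836, 1.0946]  x^+=[-1.7413, 0.8284, -0.5815]  P^+=[0.2018 0.0392 0.0213; 0.0392 0.0871 0.0020; 0.0213 0.0020 0.1850]
step 4: x^-=[-1.5106, 0.7885, -0.5949]  P^-=[0.3927 0.0200 0.0251; 0.0200 0.2924 0.0386; 0.0251 0.0386 0.4298]  S=[0.7793 -0.1508 -0.0296; -0.1508 0.4159 0.0087; -0.0296 0.0087 0.7437]  K=[0.5015 0.0246 0.0082; 0.0736 0.7228 0.0010; 0.0441 0.1250 0.5698]  nu=[-1.7440, -2.4670, 1.5908]  x^+=[-2.4327, -1.1215, -0.0738]  P^+=[0.2003 0.0388 0.0211; 0.0388 0.0869 0.0019; 0.0211 0.0019 0.1822]

x_post = [-2.4327, -1.1215, -0.0738]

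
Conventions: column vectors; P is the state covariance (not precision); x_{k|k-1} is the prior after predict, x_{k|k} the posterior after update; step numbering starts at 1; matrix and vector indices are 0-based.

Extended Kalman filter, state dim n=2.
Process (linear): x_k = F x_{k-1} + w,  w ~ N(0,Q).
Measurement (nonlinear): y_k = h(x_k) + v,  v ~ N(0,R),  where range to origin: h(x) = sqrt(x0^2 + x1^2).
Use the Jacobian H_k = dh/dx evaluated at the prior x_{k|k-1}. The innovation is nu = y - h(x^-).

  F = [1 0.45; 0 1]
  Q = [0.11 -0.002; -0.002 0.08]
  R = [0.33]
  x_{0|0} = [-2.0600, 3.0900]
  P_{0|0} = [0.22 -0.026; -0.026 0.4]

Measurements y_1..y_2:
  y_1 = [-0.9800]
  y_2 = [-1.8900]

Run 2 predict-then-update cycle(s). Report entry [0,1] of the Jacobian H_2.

step 1: x^-=[-0.6695, 3.0900]  P^-=[0.3876 0.1520; 0.1520 0.4800]  H_jac=[-0.2118 0.9773]  S=[0.7429]  K=[0.0895; 0.5881]  nu=[-4.1417]  x^+=[-1.0401, 0.6542]  P^+=[0.3817 0.1129; 0.1129 0.2230]
step 2: x^-=[-0.7457, 0.6542]  P^-=[0.6384 0.2113; 0.2113 0.3030]  H_jac=[-0.7517 0.6595]  S=[0.6131]  K=[-0.5555; 0.0670]  nu=[-2.8820]  x^+=[0.8553, 0.4613]  P^+=[0.4492 0.2341; 0.2341 0.3003]

H_jac[0,1] = 0.6595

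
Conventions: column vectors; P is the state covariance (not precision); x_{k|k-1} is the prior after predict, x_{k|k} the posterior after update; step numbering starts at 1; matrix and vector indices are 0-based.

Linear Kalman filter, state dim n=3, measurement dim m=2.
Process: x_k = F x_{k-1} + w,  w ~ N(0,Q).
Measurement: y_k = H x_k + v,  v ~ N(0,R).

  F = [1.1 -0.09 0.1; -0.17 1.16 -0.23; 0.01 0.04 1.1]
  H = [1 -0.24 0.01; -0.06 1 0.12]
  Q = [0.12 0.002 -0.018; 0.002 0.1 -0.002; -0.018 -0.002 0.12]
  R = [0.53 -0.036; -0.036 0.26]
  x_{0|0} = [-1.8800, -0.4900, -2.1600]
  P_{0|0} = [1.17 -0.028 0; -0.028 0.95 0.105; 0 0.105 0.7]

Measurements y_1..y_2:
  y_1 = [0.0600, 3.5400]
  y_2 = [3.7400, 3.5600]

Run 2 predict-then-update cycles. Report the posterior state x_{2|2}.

step 1: x^-=[-2.2399, 0.2480, -2.4144]  P^-=[1.5540 -0.3539 0.0573; -0.3539 1.4042 -0.0041; 0.0573 -0.0041 0.9779]  S=[2.3361 -0.8171; -0.8171 1.7245]  K=[0.7342 0.0926; -0.0081 0.8224; 0.0616 0.0928]  nu=[2.3836, 3.4473]  x^+=[-0.1705, 3.0640, -1.9475]  P^+=[0.3910 0.0215 -0.0029; 0.0215 0.2267 -0.0939; -0.0029 -0.0939 0.9635]
step 2: x^-=[-0.6580, 4.0311, -2.0214]  P^-=[0.6014 -0.1013 0.0978; -0.1013 0.5087 -0.3542; 0.0978 -0.3542 1.2779]  S=[1.2131 -0.2771; -0.2771 0.7150]  K=[0.5227 0.0268; -0.0397 0.6451; 0.1045 -0.2486]  nu=[5.3857, -0.2681]  x^+=[2.1500, 3.6442, -1.3920]  P^+=[0.2772 0.0047 0.0011; 0.0047 0.1950 -0.2131; 0.0011 -0.2131 1.2061]

x_post = [2.1500, 3.6442, -1.3920]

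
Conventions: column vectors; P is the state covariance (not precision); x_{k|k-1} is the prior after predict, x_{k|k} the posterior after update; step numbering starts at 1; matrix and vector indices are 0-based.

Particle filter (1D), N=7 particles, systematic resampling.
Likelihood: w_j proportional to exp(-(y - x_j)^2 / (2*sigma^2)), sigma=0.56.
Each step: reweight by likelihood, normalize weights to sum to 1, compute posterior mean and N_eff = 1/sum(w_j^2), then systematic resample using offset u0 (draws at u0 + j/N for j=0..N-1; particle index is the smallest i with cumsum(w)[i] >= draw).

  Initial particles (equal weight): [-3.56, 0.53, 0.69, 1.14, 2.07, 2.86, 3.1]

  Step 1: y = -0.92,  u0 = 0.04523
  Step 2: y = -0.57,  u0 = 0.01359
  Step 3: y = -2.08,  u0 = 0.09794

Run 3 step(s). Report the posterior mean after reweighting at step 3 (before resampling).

post_mean = 0.5365

step 1: w=[0.0003, 0.6705, 0.3072, 0.0221, 0.0000, 0.0000, 0.0000]  mean=0.5915  Neff=1.8370  idx=[1, 1, 1, 1, 1, 2, 2]
step 2: w=[0.1641, 0.1641, 0.1641, 0.1641, 0.1641, 0.0899, 0.0899]  mean=0.5588  Neff=6.6347  idx=[0, 0, 1, 2, 3, 4, 5]
step 3: w=[0.1599, 0.1599, 0.1599, 0.1599, 0.1599, 0.1599, 0.0405]  mean=0.5365  Neff=6.4486  idx=[0, 1, 2, 3, 4, 5, 5]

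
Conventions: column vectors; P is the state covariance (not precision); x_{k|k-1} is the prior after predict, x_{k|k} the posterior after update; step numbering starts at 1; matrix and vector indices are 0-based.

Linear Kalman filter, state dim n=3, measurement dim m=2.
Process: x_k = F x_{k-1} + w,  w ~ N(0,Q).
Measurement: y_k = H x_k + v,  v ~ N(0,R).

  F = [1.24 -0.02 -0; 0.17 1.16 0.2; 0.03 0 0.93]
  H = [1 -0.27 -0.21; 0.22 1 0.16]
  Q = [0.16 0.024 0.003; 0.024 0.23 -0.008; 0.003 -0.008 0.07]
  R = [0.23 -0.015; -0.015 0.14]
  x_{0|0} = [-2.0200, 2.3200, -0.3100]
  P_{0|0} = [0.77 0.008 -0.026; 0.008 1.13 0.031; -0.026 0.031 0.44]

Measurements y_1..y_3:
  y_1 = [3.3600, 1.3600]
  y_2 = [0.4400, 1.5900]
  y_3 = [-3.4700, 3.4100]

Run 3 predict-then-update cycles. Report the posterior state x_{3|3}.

x_post = [-0.7533, 3.1560, -0.2127]

step 1: x^-=[-2.5512, 2.2858, -0.3489]  P^-=[1.3440 0.1650 0.0011; 0.1650 1.8062 0.1072; 0.0011 0.1072 0.4498]  S=[1.6481 -0.0939; -0.0939 2.1297]  K=[0.8027 0.2518; -0.1601 0.8661; -0.0696 0.0812]  nu=[6.4551, -0.3087]  x^+=[2.5523, 0.9851, -0.8232]  P^+=[0.1851 -0.0262 0.0541; -0.0262 0.1403 -0.0678; 0.0541 -0.0678 0.4267]
step 2: x^-=[3.1452, 1.4119, -0.6890]  P^-=[0.4460 0.0359 0.0735; 0.0359 0.4031 0.0072; 0.0735 0.0072 0.4423]  S=[0.6754 -0.0002; -0.0002 0.5992]  K=[0.6232 0.2435; -0.1100 0.6877; -0.0314 0.1570]  nu=[-2.4686, -0.4036]  x^+=[1.5084, 1.4058, -0.6748]  P^+=[0.1482 -0.0181 0.0639; -0.0181 0.1115 -0.0599; 0.0639 -0.0599 0.4268]
step 3: x^-=[1.8423, 1.7522, -0.5823]  P^-=[0.3888 0.0428 0.0833; 0.0428 0.3708 0.0174; 0.0833 0.0174 0.4428]  S=[0.6093 0.0009; 0.0009 0.5712]  K=[0.5902 0.2471; -0.1010 0.6706; -0.0239 0.1866]  nu=[-4.9615, 1.3457]  x^+=[-0.7533, 3.1560, -0.2127]  P^+=[0.1415 -0.0159 0.0655; -0.0159 0.1078 -0.0555; 0.0655 -0.0555 0.4226]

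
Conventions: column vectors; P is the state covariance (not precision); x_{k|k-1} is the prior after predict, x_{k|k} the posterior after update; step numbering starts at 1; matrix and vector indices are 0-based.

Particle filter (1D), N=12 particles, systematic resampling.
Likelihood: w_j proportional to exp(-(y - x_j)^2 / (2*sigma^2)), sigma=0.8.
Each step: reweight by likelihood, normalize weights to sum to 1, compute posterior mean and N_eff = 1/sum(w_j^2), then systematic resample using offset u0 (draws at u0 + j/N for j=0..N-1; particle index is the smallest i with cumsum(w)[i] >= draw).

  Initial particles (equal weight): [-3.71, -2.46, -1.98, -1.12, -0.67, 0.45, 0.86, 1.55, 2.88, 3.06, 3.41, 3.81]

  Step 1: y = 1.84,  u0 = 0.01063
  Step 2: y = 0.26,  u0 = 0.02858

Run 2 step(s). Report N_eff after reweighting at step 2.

step 1: w=[0.0000, 0.0000, 0.0000, 0.0004, 0.0028, 0.0859, 0.1834, 0.3638, 0.1669, 0.1214, 0.0566, 0.0187]  mean=1.8745  Neff=4.5555  idx=[5, 6, 6, 6, 7, 7, 7, 7, 8, 8, 9, 10]
step 2: w=[0.2241, 0.1740, 0.1740, 0.1740, 0.0628, 0.0628, 0.0628, 0.0628, 0.0011, 0.0011, 0.0005, 0.0001]  mean=0.9472  Neff=6.3778  idx=[0, 0, 0, 1, 1, 2, 2, 3, 3, 4, 5, 7]

N_eff = 6.3778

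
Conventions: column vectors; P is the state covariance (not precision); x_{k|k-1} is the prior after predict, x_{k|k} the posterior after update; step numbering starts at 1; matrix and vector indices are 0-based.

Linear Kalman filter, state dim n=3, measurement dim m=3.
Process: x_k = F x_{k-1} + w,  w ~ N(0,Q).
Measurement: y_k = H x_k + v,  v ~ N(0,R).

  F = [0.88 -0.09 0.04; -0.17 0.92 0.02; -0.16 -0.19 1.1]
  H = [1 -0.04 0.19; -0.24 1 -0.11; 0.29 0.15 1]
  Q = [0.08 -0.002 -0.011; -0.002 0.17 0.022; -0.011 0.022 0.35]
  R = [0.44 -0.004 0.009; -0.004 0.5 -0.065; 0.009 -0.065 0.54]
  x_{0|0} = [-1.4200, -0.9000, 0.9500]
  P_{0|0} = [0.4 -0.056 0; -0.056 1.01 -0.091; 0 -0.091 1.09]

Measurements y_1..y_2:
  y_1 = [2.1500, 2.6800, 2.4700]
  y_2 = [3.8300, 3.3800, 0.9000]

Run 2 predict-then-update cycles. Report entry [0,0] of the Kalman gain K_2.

step 1: x^-=[-1.1306, -0.5676, 1.4432]  P^-=[0.4092 -0.1940 0.0162; -0.1940 1.0510 -0.2050; 0.0162 -0.2050 1.7502]  S=[0.9389 -0.4190 0.4465; -0.4190 1.7348 -0.3836; 0.4465 -0.3836 2.2793]  K=[0.4387 -0.0750 -0.0522; -0.0354 0.6529 0.0714; -0.0048 -0.0676 0.7460]  nu=[2.9837, 3.1350, 1.4398]  x^+=[-0.1319, 1.4764, 2.2913]  P^+=[0.2084 0.0053 -0.0806; 0.0053 0.3174 -0.0533; -0.0806 -0.0533 0.4386]
step 2: x^-=[-0.1573, 1.4265, 2.2610]  P^-=[0.2385 -0.0575 -0.0882; -0.0575 0.4417 -0.0572; -0.0882 -0.0572 0.9484]  S=[0.6854 -0.1542 0.1553; -0.1542 1.0025 -0.1666; 0.1553 -0.1666 1.4451]  K=[0.3263 -0.0648 -0.0617; -0.0328 0.4642 0.0518; -0.0136 -0.0375 0.6298]  nu=[3.6147, 2.1645, -1.5294]  x^+=[0.9763, 2.2336, 1.1674]  P^+=[0.1569 0.0001 -0.0717; 0.0001 0.2249 -0.0363; -0.0717 -0.0363 0.3686]

K[0,0] = 0.3263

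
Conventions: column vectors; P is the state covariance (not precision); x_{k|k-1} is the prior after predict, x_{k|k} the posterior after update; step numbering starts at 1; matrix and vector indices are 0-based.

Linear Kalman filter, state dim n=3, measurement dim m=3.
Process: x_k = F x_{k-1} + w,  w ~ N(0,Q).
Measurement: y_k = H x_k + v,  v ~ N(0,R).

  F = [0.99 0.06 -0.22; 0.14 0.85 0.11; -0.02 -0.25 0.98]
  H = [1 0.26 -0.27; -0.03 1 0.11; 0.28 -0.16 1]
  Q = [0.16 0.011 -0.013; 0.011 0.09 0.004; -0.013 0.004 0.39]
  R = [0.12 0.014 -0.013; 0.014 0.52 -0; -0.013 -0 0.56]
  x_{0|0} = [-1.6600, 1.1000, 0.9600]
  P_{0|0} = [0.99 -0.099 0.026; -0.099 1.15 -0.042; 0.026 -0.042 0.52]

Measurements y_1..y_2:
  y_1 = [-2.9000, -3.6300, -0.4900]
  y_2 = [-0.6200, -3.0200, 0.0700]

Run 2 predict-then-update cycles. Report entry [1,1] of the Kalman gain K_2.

step 1: x^-=[-1.7886, 0.8082, 0.6990]  P^-=[1.1376 0.1197 -0.1168; 0.1197 0.9160 -0.2123; -0.1168 -0.2123 0.9802]  S=[1.5461 0.3452 -0.1800; 0.3452 1.3957 -0.2228; -0.1800 -0.2228 1.6447]  K=[0.8252 -0.1224 0.1847; 0.1248 0.5894 -0.1043; -0.2321 0.0780 0.5819]  nu=[-1.1328, -4.5687, -0.5589]  x^+=[-2.2672, -1.9679, 0.2804]  P^+=[0.1224 -0.0539 0.0498; -0.0539 0.3062 0.0041; 0.0498 0.0041 0.3156]
step 2: x^-=[-2.4243, -1.9593, 0.8121]  P^-=[0.2681 -0.0067 -0.0256; -0.0067 0.3069 -0.0146; -0.0256 -0.0146 0.7078]  S=[0.4728 0.0585 -0.1693; 0.0585 0.8331 0.0102; -0.1693 0.0102 1.2876]  K=[0.6301 -0.0669 0.1226; 0.1039 0.3599 -0.0401; -0.2964 0.0915 0.5062]  nu=[2.5330, -1.2228, -0.3768]  x^+=[-0.7925, -2.1210, -0.2413]  P^+=[0.0885 -0.0268 0.0314; -0.0268 0.1863 0.0135; 0.0314 0.0135 0.2807]

K[1,1] = 0.3599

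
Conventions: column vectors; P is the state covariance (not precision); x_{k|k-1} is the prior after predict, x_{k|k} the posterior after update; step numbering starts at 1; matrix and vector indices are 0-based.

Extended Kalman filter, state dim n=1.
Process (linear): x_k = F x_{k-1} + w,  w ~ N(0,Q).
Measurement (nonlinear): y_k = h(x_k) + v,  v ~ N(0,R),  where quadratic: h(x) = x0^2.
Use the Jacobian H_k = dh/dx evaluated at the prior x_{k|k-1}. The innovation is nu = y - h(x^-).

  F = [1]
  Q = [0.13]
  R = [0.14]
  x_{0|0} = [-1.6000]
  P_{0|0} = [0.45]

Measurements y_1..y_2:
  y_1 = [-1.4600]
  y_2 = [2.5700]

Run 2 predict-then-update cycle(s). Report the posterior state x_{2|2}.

x_post = [-1.5554]

step 1: x^-=[-1.6000]  P^-=[0.5800]  H_jac=[-3.2000]  S=[6.0792]  K=[-0.3053]  nu=[-4.0200]  x^+=[-0.3727]  P^+=[0.0134]
step 2: x^-=[-0.3727]  P^-=[0.1434]  H_jac=[-0.7454]  S=[0.2196]  K=[-0.4865]  nu=[2.4311]  x^+=[-1.5554]  P^+=[0.0914]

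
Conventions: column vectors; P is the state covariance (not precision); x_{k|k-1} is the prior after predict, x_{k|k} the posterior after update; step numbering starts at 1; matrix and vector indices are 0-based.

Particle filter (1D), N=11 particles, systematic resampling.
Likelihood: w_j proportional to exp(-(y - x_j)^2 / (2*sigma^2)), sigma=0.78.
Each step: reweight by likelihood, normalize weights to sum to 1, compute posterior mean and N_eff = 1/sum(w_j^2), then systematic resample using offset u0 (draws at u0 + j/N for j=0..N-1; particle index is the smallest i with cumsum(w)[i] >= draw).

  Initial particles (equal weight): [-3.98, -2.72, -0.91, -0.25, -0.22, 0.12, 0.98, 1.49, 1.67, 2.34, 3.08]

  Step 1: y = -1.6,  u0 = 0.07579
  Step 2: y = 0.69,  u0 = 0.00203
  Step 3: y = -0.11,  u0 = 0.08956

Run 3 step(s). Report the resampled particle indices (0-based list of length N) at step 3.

resampled_idx = [1, 2, 3, 4, 5, 6, 7, 8, 9, 10, 10]

step 1: w=[0.0061, 0.2275, 0.4313, 0.1426, 0.1334, 0.0561, 0.0027, 0.0002, 0.0001, 0.0000, 0.0000]  mean=-1.0906  Neff=3.5828  idx=[1, 1, 2, 2, 2, 2, 2, 3, 3, 4, 5]
step 2: w=[0.0000, 0.0000, 0.0428, 0.0428, 0.0428, 0.0428, 0.0428, 0.1698, 0.1698, 0.1777, 0.2687]  mean=-0.2866  Neff=5.8626  idx=[2, 4, 6, 7, 7, 8, 8, 9, 9, 10, 10]
step 3: w=[0.0615, 0.0615, 0.0615, 0.1025, 0.1025, 0.1025, 0.1025, 0.1031, 0.1031, 0.0997, 0.0997]  mean=-0.2919  Neff=10.5840  idx=[1, 2, 3, 4, 5, 6, 7, 8, 9, 10, 10]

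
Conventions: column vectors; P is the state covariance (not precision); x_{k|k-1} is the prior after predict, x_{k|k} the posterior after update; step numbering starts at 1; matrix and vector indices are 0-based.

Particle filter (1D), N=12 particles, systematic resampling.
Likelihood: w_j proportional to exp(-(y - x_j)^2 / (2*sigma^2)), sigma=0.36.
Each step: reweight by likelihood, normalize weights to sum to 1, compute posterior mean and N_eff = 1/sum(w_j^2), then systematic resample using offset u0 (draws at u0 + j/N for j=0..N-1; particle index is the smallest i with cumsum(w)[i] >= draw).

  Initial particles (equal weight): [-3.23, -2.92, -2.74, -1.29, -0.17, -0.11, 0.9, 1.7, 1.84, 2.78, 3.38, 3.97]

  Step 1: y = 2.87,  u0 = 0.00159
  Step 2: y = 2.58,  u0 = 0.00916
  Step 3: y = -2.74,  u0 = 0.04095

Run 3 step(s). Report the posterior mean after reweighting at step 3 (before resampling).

step 1: w=[0.0000, 0.0000, 0.0000, 0.0000, 0.0000, 0.0000, 0.0000, 0.0037, 0.0122, 0.7090, 0.2682, 0.0069]  mean=2.9336  Neff=1.7396  idx=[7, 9, 9, 9, 9, 9, 9, 9, 9, 10, 10, 10]
step 2: w=[0.0070, 0.1197, 0.1197, 0.1197, 0.1197, 0.1197, 0.1197, 0.1197, 0.1197, 0.0118, 0.0118, 0.0118]  mean=2.7937  Neff=8.6905  idx=[1, 1, 2, 3, 3, 4, 5, 5, 6, 7, 7, 8]
step 3: w=[0.0833, 0.0833, 0.0833, 0.0833, 0.0833, 0.0833, 0.0833, 0.0833, 0.0833, 0.0833, 0.0833, 0.0833]  mean=2.7800  Neff=12.0000  idx=[0, 1, 2, 3, 4, 5, 6, 7, 8, 9, 10, 11]

post_mean = 2.7800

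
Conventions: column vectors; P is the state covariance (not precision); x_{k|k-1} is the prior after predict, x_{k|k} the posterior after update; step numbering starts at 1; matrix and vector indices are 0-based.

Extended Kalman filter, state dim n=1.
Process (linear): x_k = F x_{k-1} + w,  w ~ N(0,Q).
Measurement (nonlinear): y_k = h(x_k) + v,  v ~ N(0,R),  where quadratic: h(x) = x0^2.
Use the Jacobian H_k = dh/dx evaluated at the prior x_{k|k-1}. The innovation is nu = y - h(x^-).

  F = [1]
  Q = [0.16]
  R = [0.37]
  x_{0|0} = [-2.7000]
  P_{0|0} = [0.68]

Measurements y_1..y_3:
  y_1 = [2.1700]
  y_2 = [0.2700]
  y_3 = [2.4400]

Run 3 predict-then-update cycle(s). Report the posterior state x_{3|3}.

x_post = [-1.4926]

step 1: x^-=[-2.7000]  P^-=[0.8400]  H_jac=[-5.4000]  S=[24.8644]  K=[-0.1824]  nu=[-5.1200]  x^+=[-1.7660]  P^+=[0.0125]
step 2: x^-=[-1.7660]  P^-=[0.1725]  H_jac=[-3.5319]  S=[2.5218]  K=[-0.2416]  nu=[-2.8486]  x^+=[-1.0778]  P^+=[0.0253]
step 3: x^-=[-1.0778]  P^-=[0.1853]  H_jac=[-2.1555]  S=[1.2310]  K=[-0.3245]  nu=[1.2784]  x^+=[-1.4926]  P^+=[0.0557]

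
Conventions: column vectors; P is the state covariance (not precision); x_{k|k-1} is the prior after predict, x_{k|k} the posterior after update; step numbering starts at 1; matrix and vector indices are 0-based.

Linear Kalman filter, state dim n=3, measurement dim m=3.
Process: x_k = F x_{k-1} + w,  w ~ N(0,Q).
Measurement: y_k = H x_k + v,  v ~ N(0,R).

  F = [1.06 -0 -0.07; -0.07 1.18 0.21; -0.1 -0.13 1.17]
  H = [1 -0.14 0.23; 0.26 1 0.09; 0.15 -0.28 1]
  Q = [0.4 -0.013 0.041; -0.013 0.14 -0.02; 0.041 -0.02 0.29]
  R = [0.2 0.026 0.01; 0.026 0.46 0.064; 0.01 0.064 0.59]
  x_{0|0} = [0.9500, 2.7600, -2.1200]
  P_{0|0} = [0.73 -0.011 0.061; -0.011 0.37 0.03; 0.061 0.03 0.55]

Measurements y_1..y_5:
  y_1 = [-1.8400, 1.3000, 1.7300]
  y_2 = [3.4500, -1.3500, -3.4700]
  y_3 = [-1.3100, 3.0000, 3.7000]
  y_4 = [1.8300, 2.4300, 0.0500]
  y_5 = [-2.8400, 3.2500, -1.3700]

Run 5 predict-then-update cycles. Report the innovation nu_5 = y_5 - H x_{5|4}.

step 1: x^-=[1.1554, 2.7451, -2.9342]  P^-=[1.2139 -0.0776 -0.0036; -0.0776 0.6979 0.0990; -0.0036 0.0990 1.0328]  S=[1.4959 0.2115 0.4564; 0.2115 1.2256 0.0984; 0.4564 0.0984 1.6548]  K=[0.8453 0.0573 -0.1156; -0.1695 0.5938 -0.0539; -0.0572 0.1163 0.6159]  nu=[-1.9362, -1.4814, 5.2595]  x^+=[-1.1740, 1.9103, 0.2436]  P^+=[0.1888 -0.0005 -0.0845; -0.0005 0.2585 0.0770; -0.0845 0.0770 0.4045]
step 2: x^-=[-1.2615, 2.3875, 0.1541]  P^-=[0.6266 -0.0592 -0.1168; -0.0592 0.5594 0.1540; -0.1168 0.1540 0.8463]  S=[0.8353 0.0871 0.1861; 0.0871 1.0601 0.1216; 0.1861 0.1216 1.3780]  K=[0.7482 0.0390 -0.1090; -0.1715 0.5442 -0.0332; -0.0727 0.1292 0.5686]  nu=[5.0103, -3.4233, -2.7663]  x^+=[2.6551, -0.2430, -2.2257]  P^+=[0.1674 -0.0058 -0.0811; -0.0058 0.2379 0.0810; -0.0811 0.0810 0.3779]
step 3: x^-=[2.9702, -0.9400, -2.8379]  P^-=[0.6020 -0.0634 -0.1073; -0.0634 0.5323 0.1561; -0.1073 0.1561 0.8071]  S=[0.8134 0.0815 0.1830; 0.0815 1.0297 0.1290; 0.1830 0.1290 1.3381]  K=[0.7405 0.0355 -0.1041; -0.1720 0.5319 -0.0296; -0.0685 0.1309 0.5552]  nu=[-3.7590, 3.4231, 5.8292]  x^+=[-0.2985, 1.3551, 1.1045]  P^+=[0.1650 -0.0069 -0.0784; -0.0069 0.2328 0.0811; -0.0784 0.0811 0.3698]
step 4: x^-=[-0.3938, 1.8519, 1.1460]  P^-=[0.5989 -0.0639 -0.1029; -0.0639 0.5249 0.1549; -0.1029 0.1549 0.7952]  S=[0.8118 0.0814 0.1844; 0.0814 1.0217 0.1298; 0.1844 0.1298 1.3276]  K=[0.7394 0.0349 -0.1025; -0.1717 0.5285 -0.0291; -0.0665 0.1307 0.5512]  nu=[2.2195, 0.5774, -0.5184]  x^+=[1.3205, 1.7910, 0.7882]  P^+=[0.1646 -0.0071 -0.0775; -0.0071 0.2314 0.0808; -0.0775 0.0808 0.3671]
step 5: x^-=[1.3446, 2.1865, 0.5573]  P^-=[0.5982 -0.0638 -0.1015; -0.0638 0.5226 0.1539; -0.1015 0.1539 0.7915]  S=[0.8116 0.0816 0.1850; 0.0816 1.0193 0.1296; 0.1850 0.1296 1.3246]  K=[0.7391 0.0349 -0.1020; -0.1715 0.5275 -0.0292; -0.0658 0.1304 0.5499]  nu=[-4.0066, 0.6638, -1.5167]  x^+=[-1.4388, 3.2679, 0.0732]  P^+=[0.1645 -0.0071 -0.0772; -0.0071 0.2309 0.0806; -0.0772 0.0806 0.3663]

innov = [-4.0066, 0.6638, -1.5167]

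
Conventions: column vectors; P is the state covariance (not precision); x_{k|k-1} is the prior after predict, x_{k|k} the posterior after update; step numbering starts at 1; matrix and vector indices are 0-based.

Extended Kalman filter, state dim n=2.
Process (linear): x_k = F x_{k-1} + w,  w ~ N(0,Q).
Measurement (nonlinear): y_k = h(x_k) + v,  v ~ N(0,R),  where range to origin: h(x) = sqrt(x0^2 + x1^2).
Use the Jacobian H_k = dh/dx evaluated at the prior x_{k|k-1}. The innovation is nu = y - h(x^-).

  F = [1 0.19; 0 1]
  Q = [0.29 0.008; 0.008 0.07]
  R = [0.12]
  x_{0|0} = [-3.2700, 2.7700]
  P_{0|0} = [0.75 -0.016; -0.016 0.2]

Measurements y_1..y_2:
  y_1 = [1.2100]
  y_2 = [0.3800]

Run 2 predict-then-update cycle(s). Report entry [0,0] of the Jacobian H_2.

H_jac[0,0] = 0.1123

step 1: x^-=[-2.7437, 2.7700]  P^-=[1.0411 0.0300; 0.0300 0.2700]  H_jac=[-0.7037 0.7105]  S=[0.7419]  K=[-0.9588; 0.2301]  nu=[-2.6888]  x^+=[-0.1655, 2.1513]  P^+=[0.3591 0.1937; 0.1937 0.2307]
step 2: x^-=[0.2432, 2.1513]  P^-=[0.7310 0.2455; 0.2455 0.3007]  H_jac=[0.1123 0.9937]  S=[0.4810]  K=[0.6780; 0.6786]  nu=[-1.7850]  x^+=[-0.9670, 0.9399]  P^+=[0.5099 0.0242; 0.0242 0.0792]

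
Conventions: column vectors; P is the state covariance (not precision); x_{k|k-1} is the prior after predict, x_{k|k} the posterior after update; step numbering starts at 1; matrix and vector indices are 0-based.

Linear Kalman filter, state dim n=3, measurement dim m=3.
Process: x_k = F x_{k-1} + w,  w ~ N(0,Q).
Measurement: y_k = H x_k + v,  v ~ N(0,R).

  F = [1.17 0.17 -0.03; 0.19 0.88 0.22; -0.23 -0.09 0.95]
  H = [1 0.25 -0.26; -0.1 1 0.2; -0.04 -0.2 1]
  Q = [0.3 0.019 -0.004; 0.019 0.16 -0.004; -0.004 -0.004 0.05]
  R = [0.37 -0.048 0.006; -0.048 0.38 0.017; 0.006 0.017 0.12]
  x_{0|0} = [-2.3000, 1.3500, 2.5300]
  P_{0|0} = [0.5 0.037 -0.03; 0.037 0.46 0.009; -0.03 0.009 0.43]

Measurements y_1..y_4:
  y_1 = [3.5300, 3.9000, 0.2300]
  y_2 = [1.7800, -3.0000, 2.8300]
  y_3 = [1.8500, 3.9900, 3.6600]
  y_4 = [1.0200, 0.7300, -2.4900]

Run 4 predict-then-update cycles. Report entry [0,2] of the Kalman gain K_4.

step 1: x^-=[-2.5374, 1.3076, 2.8110]  P^-=[1.0149 0.2280 -0.1953; 0.2280 0.5684 0.0229; -0.1953 0.0229 0.4814]  S=[1.6655 0.1409 -0.4264; 0.1409 0.9492 0.0422; -0.4264 0.0422 0.6358]  K=[0.6781 -0.0091 0.0127; 0.1464 0.5622 -0.0962; -0.0065 0.1138 0.7502]  nu=[6.4714, 1.7765, -2.4210]  x^+=[1.8037, 3.4868, 1.1548]  P^+=[0.2580 -0.0126 0.0132; -0.0126 0.1962 0.0376; 0.0132 0.0376 0.1000]
step 2: x^-=[2.6685, 3.6651, 0.3684]  P^-=[0.6526 0.0954 -0.0565; 0.0954 0.3375 0.0253; -0.0565 0.0253 0.1427]  S=[1.1271 0.0386 -0.1435; 0.0386 0.7231 0.0091; -0.1435 0.0091 0.2732]  K=[0.6066 -0.0057 -0.0532; 0.1229 0.4555 -0.1191; -0.0162 0.0768 0.5011]  nu=[-1.7090, -6.4720, 3.3014]  x^+=[1.4932, 0.1136, 1.5533]  P^+=[0.2281 -0.0102 0.0042; -0.0102 0.1590 0.0256; 0.0042 0.0256 0.0666]
step 3: x^-=[1.7197, 0.7254, 1.1220]  P^-=[0.6122 0.0835 -0.0593; 0.0835 0.3015 0.0110; -0.0593 0.0110 0.1168]  S=[1.0801 0.0258 -0.1380; 0.0258 0.6823 -0.0021; -0.1380 -0.0021 0.2515]  K=[0.5910 -0.0073 -0.0752; 0.1161 0.4280 -0.1417; -0.0241 0.0614 0.4524]  nu=[0.2407, 3.2122, 2.7519]  x^+=[1.6317, 1.7381, 2.5586]  P^+=[0.2215 -0.0105 0.0012; -0.0105 0.1495 0.0204; 0.0012 0.0204 0.0593]
step 4: x^-=[2.1278, 2.4024, 1.8990]  P^-=[0.6031 0.0796 -0.0614; 0.0796 0.2912 0.0060; -0.0614 0.0060 0.1120]  S=[1.0698 0.0211 -0.1388; 0.0211 0.6706 -0.0056; -0.1388 -0.0056 0.2484]  K=[0.5870 -0.0087 -0.0807; 0.1132 0.4193 -0.1503; -0.0270 0.0561 0.4422]  nu=[-1.2147, -1.8394, -3.8234]  x^+=[1.7395, 2.0684, 0.1378]  P^+=[0.2199 -0.0109 0.0003; -0.0109 0.1465 0.0186; 0.0003 0.0186 0.0576]

K[0,2] = -0.0807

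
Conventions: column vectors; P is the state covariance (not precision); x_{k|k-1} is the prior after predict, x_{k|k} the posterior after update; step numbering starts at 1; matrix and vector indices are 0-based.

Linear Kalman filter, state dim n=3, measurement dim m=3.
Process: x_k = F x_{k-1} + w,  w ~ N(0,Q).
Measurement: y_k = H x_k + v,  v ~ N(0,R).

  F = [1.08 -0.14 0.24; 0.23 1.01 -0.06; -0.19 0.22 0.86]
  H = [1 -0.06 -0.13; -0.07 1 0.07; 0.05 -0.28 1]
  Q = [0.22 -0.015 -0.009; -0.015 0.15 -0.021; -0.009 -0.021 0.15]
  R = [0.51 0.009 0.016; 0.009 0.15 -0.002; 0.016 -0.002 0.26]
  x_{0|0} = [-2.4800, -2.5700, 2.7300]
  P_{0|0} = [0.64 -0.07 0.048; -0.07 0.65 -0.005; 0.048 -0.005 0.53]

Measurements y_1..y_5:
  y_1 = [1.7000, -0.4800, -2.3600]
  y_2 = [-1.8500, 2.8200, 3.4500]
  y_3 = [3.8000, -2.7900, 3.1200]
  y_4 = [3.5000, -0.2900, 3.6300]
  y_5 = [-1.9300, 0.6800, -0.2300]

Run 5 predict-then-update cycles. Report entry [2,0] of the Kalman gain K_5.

K[2,0] = -0.0453

step 1: x^-=[-1.6634, -3.3299, 2.2536]  P^-=[1.0562 -0.0314 -0.0267; -0.0314 0.8156 0.0838; -0.0267 0.0838 0.5848]  S=[1.5910 -0.1641 -0.0132; -0.1641 0.9900 -0.1114; -0.0132 -0.1114 0.8627]  K=[0.6685 0.0083 0.0517; 0.0277 0.8296 -0.0619; -0.0419 0.1968 0.6739]  nu=[3.4566, 2.5757, -5.4628]  x^+=[0.3863, -0.7593, -1.0659]  P^+=[0.3456 0.0303 0.0153; 0.0303 0.1258 0.0164; 0.0153 0.0164 0.1780]
step 2: x^-=[0.2677, -0.6141, -1.1571]  P^-=[0.6336 0.0865 -0.0266; 0.0865 0.3089 -0.0044; -0.0266 -0.0044 0.2989]  S=[1.1462 0.0288 -0.0368; 0.0288 0.4510 -0.0663; -0.0368 -0.0663 0.5820]  K=[0.5501 0.0555 0.0082; 0.0410 0.6577 -0.0712; -0.0431 0.1206 0.5243]  nu=[-2.3050, 3.5339, 4.4218]  x^+=[-0.7680, 1.3008, 1.6869]  P^+=[0.2839 0.0327 0.0058; 0.0327 0.1009 0.0075; 0.0058 0.0075 0.1372]
step 3: x^-=[-0.6068, 1.0360, 1.8828]  P^-=[0.5536 0.0757 -0.0288; 0.0757 0.2826 -0.0151; -0.0288 -0.0151 0.2648]  S=[1.0673 0.0267 -0.0357; 0.0267 0.4242 -0.0721; -0.0357 -0.0721 0.5518]  K=[0.5167 0.0498 -0.0005; 0.0384 0.6355 -0.0783; -0.0443 0.0999 0.4951]  nu=[4.7137, -4.0002, 1.5576]  x^+=[1.6287, -1.4472, 2.0456]  P^+=[0.2662 0.0305 0.0033; 0.0305 0.0976 0.0048; 0.0033 0.0048 0.1290]
step 4: x^-=[2.4525, -1.2099, 1.1313]  P^-=[0.5320 0.0690 -0.0294; 0.0690 0.2777 -0.0171; -0.0294 -0.0171 0.2579]  S=[1.0465 0.0220 -0.0346; 0.0220 0.4198 -0.0736; -0.0346 -0.0736 0.5458]  K=[0.5071 0.0437 -0.0025; 0.0362 0.6312 -0.0801; -0.0450 0.0951 0.4887]  nu=[1.1220, 1.0123, 2.0373]  x^+=[3.0606, -0.6935, 2.1728]  P^+=[0.2610 0.0292 0.0025; 0.0292 0.0969 0.0042; 0.0025 0.0042 0.1272]
step 5: x^-=[3.9241, -0.1269, 1.1345]  P^-=[0.5259 0.0663 -0.0296; 0.0663 0.2761 -0.0175; -0.0296 -0.0175 0.2565]  S=[1.0407 0.0198 -0.0342; 0.0198 0.4185 -0.0738; -0.0342 -0.0738 0.5444]  K=[0.5043 0.0410 -0.0030; 0.0353 0.6299 -0.0805; -0.0453 0.0941 0.4873]  nu=[-5.7142, 1.0021, -1.5962]  x^+=[1.0881, 0.4312, 0.7098]  P^+=[0.2595 0.0287 0.0023; 0.0287 0.0967 0.0040; 0.0023 0.0040 0.1268]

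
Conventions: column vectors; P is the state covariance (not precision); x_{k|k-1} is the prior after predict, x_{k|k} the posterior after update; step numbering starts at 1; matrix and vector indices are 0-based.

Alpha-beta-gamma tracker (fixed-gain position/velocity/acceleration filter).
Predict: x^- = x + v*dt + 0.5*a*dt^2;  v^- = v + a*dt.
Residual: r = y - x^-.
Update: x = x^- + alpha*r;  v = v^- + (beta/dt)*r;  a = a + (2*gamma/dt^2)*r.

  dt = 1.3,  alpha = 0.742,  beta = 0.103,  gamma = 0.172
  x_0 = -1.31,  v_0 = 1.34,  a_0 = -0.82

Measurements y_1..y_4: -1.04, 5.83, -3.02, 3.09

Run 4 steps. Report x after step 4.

x_post = 1.6415

step 1: x_pred=-0.2609  r=-0.7791  x^+=-0.8390  v^+=0.2123  a^+=-0.9786
step 2: x_pred=-1.3899  r=7.2199  x^+=3.9673  v^+=-0.4878  a^+=0.4910
step 3: x_pred=3.7480  r=-6.7680  x^+=-1.2739  v^+=-0.3857  a^+=-0.8866
step 4: x_pred=-2.5245  r=5.6145  x^+=1.6415  v^+=-1.0935  a^+=0.2562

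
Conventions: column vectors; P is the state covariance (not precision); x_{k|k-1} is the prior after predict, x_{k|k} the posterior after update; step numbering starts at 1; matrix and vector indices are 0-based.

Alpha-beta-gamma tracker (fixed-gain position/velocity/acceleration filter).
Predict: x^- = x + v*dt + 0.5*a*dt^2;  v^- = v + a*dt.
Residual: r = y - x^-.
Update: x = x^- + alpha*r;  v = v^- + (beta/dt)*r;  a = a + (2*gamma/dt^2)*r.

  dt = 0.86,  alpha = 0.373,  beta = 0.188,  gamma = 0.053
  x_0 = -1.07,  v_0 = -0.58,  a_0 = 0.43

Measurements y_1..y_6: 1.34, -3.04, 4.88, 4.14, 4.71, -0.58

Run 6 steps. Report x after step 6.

step 1: x_pred=-1.4098  r=2.7498  x^+=-0.3841  v^+=0.3909  a^+=0.8241
step 2: x_pred=0.2568  r=-3.2968  x^+=-0.9729  v^+=0.3789  a^+=0.3516
step 3: x_pred=-0.5170  r=5.3970  x^+=1.4961  v^+=1.8611  a^+=1.1251
step 4: x_pred=3.5127  r=0.6273  x^+=3.7467  v^+=2.9658  a^+=1.2150
step 5: x_pred=6.7466  r=-2.0366  x^+=5.9870  v^+=3.5655  a^+=0.9231
step 6: x_pred=9.3947  r=-9.9747  x^+=5.6741  v^+=2.1789  a^+=-0.5065

x_post = 5.6741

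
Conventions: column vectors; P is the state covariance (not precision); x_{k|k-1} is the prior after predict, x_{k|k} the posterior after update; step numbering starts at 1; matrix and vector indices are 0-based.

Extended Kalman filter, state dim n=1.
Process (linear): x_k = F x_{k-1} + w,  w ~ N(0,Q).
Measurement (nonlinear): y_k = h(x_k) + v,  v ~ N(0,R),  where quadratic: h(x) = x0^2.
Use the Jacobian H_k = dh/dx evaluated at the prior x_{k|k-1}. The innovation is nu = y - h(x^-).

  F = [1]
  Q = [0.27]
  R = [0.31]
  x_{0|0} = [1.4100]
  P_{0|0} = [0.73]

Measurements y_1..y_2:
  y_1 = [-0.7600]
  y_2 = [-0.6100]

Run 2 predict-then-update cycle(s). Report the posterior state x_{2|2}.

step 1: x^-=[1.4100]  P^-=[1.0000]  H_jac=[2.8200]  S=[8.2624]  K=[0.3413]  nu=[-2.7481]  x^+=[0.4721]  P^+=[0.0375]
step 2: x^-=[0.4721]  P^-=[0.3075]  H_jac=[0.9441]  S=[0.5841]  K=[0.4971]  nu=[-0.8328]  x^+=[0.0581]  P^+=[0.1632]

x_post = [0.0581]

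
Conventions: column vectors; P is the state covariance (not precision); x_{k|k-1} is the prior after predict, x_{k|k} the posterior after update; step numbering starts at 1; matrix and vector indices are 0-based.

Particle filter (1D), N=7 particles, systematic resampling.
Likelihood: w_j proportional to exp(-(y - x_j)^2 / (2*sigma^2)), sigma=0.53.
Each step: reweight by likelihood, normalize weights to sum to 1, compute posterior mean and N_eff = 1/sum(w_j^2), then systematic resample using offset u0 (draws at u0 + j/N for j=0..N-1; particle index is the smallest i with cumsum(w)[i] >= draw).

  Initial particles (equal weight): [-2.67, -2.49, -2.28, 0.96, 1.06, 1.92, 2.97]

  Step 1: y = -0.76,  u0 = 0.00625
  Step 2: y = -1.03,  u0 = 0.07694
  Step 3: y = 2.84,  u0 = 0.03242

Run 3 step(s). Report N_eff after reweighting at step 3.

N_eff = 6.0399

step 1: w=[0.0494, 0.1584, 0.5339, 0.1685, 0.0897, 0.0001, 0.0000]  mean=-1.4866  Neff=2.8650  idx=[0, 1, 2, 2, 2, 2, 3]
step 2: w=[0.0298, 0.0805, 0.2216, 0.2216, 0.2216, 0.2216, 0.0031]  mean=-2.2985  Neff=4.9046  idx=[1, 2, 3, 3, 4, 5, 5]
step 3: w=[0.0033, 0.1661, 0.1661, 0.1661, 0.1661, 0.1661, 0.1661]  mean=-2.2807  Neff=6.0399  idx=[1, 2, 2, 3, 4, 5, 6]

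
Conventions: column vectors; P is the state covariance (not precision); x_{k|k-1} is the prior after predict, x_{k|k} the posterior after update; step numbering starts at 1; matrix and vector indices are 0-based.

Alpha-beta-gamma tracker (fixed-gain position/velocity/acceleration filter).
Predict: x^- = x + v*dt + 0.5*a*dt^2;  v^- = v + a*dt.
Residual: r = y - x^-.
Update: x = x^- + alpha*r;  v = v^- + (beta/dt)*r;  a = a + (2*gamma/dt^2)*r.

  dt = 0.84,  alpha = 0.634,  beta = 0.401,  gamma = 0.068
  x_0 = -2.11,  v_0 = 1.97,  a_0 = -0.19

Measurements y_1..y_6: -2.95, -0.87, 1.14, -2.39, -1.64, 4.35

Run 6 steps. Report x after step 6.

step 1: x_pred=-0.5222  r=-2.4278  x^+=-2.0614  v^+=0.6514  a^+=-0.6579
step 2: x_pred=-1.7464  r=0.8764  x^+=-1.1907  v^+=0.5171  a^+=-0.4890
step 3: x_pred=-0.9289  r=2.0689  x^+=0.3828  v^+=1.0940  a^+=-0.0903
step 4: x_pred=1.2699  r=-3.6599  x^+=-1.0505  v^+=-0.7290  a^+=-0.7957
step 5: x_pred=-1.9435  r=0.3035  x^+=-1.7511  v^+=-1.2525  a^+=-0.7372
step 6: x_pred=-3.0632  r=7.4132  x^+=1.6368  v^+=1.6673  a^+=0.6917

x_post = 1.6368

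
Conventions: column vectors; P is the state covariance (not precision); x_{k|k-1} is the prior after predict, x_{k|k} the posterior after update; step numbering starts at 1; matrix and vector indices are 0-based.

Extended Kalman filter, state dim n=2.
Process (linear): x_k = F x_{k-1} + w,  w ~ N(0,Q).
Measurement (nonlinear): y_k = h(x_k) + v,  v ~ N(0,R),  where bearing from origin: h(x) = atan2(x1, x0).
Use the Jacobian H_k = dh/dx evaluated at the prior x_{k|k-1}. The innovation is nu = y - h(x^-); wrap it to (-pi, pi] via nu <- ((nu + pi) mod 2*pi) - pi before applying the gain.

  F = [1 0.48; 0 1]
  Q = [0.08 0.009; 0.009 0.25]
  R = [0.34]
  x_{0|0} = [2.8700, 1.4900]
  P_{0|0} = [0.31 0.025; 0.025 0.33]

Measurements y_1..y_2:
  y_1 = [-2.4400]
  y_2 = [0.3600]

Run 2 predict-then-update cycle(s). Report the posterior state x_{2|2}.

step 1: x^-=[3.5852, 1.4900]  P^-=[0.4900 0.1924; 0.1924 0.5800]  H_jac=[-0.0988 0.2378]  S=[0.3686]  K=[-0.0073; 0.3227]  nu=[-2.8339]  x^+=[3.6058, 0.5755]  P^+=[0.4900 0.1933; 0.1933 0.5416]
step 2: x^-=[3.8820, 0.5755]  P^-=[0.8803 0.4622; 0.4622 0.7916]  H_jac=[-0.0374 0.2521]  S=[0.3828]  K=[0.2184; 0.4761]  nu=[0.2128]  x^+=[3.9285, 0.6768]  P^+=[0.8621 0.4224; 0.4224 0.7048]

x_post = [3.9285, 0.6768]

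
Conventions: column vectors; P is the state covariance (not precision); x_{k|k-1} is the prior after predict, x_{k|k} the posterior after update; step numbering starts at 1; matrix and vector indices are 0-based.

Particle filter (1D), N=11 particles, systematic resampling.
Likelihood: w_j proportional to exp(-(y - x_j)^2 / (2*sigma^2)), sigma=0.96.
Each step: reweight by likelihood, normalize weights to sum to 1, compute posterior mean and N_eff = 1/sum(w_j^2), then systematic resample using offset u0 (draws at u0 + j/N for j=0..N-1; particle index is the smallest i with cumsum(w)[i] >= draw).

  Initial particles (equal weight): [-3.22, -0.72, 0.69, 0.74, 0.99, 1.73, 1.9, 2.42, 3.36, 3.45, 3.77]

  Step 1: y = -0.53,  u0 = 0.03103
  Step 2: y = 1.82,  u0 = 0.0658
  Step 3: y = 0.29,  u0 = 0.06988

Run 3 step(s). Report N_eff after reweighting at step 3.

step 1: w=[0.0087, 0.4337, 0.1972, 0.1843, 0.1263, 0.0277, 0.0180, 0.0039, 0.0001, 0.0001, 0.0000]  mean=0.1495  Neff=3.5964  idx=[1, 1, 1, 1, 1, 2, 2, 3, 3, 4, 4]
step 2: w=[0.0084, 0.0084, 0.0084, 0.0084, 0.0084, 0.1393, 0.1393, 0.1479, 0.1479, 0.1917, 0.1917]  mean=0.7605  Neff=6.3918  idx=[5, 5, 6, 7, 7, 8, 8, 9, 9, 10, 10]
step 3: w=[0.0975, 0.0975, 0.0975, 0.0953, 0.0953, 0.0953, 0.0953, 0.0815, 0.0815, 0.0815, 0.0815]  mean=0.8069  Neff=10.9327  idx=[0, 1, 2, 3, 4, 5, 6, 7, 8, 9, 10]

N_eff = 10.9327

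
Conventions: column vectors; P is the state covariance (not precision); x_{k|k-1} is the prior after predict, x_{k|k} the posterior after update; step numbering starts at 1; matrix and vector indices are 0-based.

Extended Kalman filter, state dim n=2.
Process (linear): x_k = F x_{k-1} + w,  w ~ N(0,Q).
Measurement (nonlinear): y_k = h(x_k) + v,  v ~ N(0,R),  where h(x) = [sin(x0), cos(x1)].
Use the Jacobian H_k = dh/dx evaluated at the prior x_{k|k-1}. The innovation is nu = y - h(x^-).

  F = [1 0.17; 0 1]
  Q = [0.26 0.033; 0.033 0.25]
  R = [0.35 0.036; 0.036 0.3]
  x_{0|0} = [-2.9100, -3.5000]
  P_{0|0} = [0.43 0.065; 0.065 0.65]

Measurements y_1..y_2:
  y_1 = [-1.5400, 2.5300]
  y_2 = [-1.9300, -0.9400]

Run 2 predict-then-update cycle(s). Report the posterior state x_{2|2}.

x_post = [-1.9248, -4.1265]

step 1: x^-=[-3.5050, -3.5000]  P^-=[0.7309 0.2085; 0.2085 0.9000]  H_jac=[-0.9347 0.0000; 0.0000 -0.3508]  S=[0.9885 0.1044; 0.1044 0.4107]  K=[-0.6908 -0.0025; -0.1192 -0.7383]  nu=[-1.8955, 3.4665]  x^+=[-2.2044, -5.8335]  P^+=[0.2588 0.0731; 0.0731 0.6437]
step 2: x^-=[-3.1961, -5.8335]  P^-=[0.5622 0.2155; 0.2155 0.8937]  H_jac=[-0.9985 0.0000; 0.0000 -0.4347]  S=[0.9106 0.1295; 0.1295 0.4689]  K=[-0.6122 -0.0307; -0.1233 -0.7945]  nu=[-1.9845, -1.8406]  x^+=[-1.9248, -4.1265]  P^+=[0.2157 0.0719; 0.0719 0.5585]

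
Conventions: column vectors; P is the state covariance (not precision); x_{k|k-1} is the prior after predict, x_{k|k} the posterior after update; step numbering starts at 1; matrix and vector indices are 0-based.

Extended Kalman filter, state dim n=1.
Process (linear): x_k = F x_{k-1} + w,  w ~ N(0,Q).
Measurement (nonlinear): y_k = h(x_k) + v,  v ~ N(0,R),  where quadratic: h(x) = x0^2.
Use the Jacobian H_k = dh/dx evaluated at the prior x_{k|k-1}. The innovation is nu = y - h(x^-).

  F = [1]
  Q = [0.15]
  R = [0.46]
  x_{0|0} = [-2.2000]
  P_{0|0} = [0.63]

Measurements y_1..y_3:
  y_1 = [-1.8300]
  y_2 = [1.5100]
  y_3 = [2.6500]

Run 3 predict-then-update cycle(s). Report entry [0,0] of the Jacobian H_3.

H_jac[0,0] = -2.0544

step 1: x^-=[-2.2000]  P^-=[0.7800]  H_jac=[-4.4000]  S=[15.5608]  K=[-0.2206]  nu=[-6.6700]  x^+=[-0.7289]  P^+=[0.0231]
step 2: x^-=[-0.7289]  P^-=[0.1731]  H_jac=[-1.4578]  S=[0.8278]  K=[-0.3048]  nu=[0.9787]  x^+=[-1.0272]  P^+=[0.0962]
step 3: x^-=[-1.0272]  P^-=[0.2462]  H_jac=[-2.0544]  S=[1.4989]  K=[-0.3374]  nu=[1.5949]  x^+=[-1.5653]  P^+=[0.0755]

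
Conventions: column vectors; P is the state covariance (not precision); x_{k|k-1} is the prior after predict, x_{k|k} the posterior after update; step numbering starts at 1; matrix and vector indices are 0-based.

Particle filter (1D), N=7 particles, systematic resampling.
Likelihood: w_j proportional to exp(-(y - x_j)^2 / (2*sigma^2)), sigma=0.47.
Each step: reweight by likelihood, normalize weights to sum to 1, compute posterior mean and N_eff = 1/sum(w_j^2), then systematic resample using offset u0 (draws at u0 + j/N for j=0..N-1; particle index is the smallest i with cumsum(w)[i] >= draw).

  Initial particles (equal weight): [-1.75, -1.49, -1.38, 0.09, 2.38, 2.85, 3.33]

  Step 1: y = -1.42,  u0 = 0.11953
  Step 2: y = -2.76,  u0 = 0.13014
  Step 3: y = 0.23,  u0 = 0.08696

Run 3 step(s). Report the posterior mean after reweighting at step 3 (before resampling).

step 1: w=[0.2819, 0.3567, 0.3594, 0.0021, 0.0000, 0.0000, 0.0000]  mean=-1.5205  Neff=2.9777  idx=[0, 0, 1, 1, 2, 2, 2]
step 2: w=[0.3415, 0.3415, 0.0893, 0.0893, 0.0461, 0.0461, 0.0461]  mean=-1.6524  Neff=3.9125  idx=[0, 0, 1, 1, 2, 3, 6]
step 3: w=[0.0239, 0.0239, 0.0239, 0.0239, 0.2108, 0.2108, 0.4829]  mean=-1.4617  Neff=3.0832  idx=[3, 4, 5, 5, 6, 6, 6]

post_mean = -1.4617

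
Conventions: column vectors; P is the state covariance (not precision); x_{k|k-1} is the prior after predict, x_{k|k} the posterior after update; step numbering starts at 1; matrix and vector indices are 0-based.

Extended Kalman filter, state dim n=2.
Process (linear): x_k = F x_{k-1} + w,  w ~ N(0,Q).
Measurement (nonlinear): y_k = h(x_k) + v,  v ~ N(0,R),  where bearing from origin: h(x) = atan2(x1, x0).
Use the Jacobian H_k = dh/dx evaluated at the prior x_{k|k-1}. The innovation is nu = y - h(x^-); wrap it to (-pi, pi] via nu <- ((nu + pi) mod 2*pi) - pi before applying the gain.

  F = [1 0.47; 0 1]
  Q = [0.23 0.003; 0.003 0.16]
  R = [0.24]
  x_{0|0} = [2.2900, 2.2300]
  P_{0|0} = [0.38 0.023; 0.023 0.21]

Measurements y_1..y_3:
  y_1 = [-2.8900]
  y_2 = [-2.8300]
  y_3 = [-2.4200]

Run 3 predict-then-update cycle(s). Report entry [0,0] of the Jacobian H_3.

step 1: x^-=[3.3381, 2.2300]  P^-=[0.6780 0.1247; 0.1247 0.3700]  H_jac=[-0.1384 0.2071]  S=[0.2617]  K=[-0.2598; 0.2269]  nu=[2.8042]  x^+=[2.6096, 2.8663]  P^+=[0.6603 0.1401; 0.1401 0.3565]
step 2: x^-=[3.9568, 2.8663]  P^-=[1.1008 0.3107; 0.3107 0.5165]  H_jac=[-0.1201 0.1658]  S=[0.2577]  K=[-0.3131; 0.1875]  nu=[2.8263]  x^+=[3.0719, 3.3961]  P^+=[1.0756 0.3258; 0.3258 0.5075]
step 3: x^-=[4.6681, 3.3961]  P^-=[1.7239 0.5673; 0.5673 0.6675]  H_jac=[-0.1019 0.1401]  S=[0.2548]  K=[-0.3776; 0.1400]  nu=[-3.0490]  x^+=[5.8194, 2.9692]  P^+=[1.6876 0.5808; 0.5808 0.6625]

H_jac[0,0] = -0.1019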